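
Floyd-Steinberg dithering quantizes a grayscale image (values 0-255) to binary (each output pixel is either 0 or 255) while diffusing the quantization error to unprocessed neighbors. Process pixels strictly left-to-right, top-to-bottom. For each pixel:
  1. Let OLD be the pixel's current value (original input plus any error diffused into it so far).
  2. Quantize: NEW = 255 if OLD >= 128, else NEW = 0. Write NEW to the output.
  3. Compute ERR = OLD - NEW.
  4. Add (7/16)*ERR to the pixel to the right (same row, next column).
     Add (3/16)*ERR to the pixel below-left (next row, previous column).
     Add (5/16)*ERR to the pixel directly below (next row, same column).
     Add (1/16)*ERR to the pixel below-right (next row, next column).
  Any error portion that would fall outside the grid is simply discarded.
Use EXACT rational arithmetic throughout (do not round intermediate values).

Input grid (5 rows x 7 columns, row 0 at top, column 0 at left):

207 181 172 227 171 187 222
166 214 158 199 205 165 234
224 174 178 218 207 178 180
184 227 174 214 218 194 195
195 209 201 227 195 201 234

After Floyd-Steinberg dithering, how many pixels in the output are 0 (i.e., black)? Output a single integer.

(0,0): OLD=207 → NEW=255, ERR=-48
(0,1): OLD=160 → NEW=255, ERR=-95
(0,2): OLD=2087/16 → NEW=255, ERR=-1993/16
(0,3): OLD=44161/256 → NEW=255, ERR=-21119/256
(0,4): OLD=552583/4096 → NEW=255, ERR=-491897/4096
(0,5): OLD=8811953/65536 → NEW=255, ERR=-7899727/65536
(0,6): OLD=177485783/1048576 → NEW=255, ERR=-89901097/1048576
(1,0): OLD=2131/16 → NEW=255, ERR=-1949/16
(1,1): OLD=13397/128 → NEW=0, ERR=13397/128
(1,2): OLD=587609/4096 → NEW=255, ERR=-456871/4096
(1,3): OLD=1542037/16384 → NEW=0, ERR=1542037/16384
(1,4): OLD=189677711/1048576 → NEW=255, ERR=-77709169/1048576
(1,5): OLD=598334687/8388608 → NEW=0, ERR=598334687/8388608
(1,6): OLD=30988082225/134217728 → NEW=255, ERR=-3237438415/134217728
(2,0): OLD=420983/2048 → NEW=255, ERR=-101257/2048
(2,1): OLD=10259629/65536 → NEW=255, ERR=-6452051/65536
(2,2): OLD=130296199/1048576 → NEW=0, ERR=130296199/1048576
(2,3): OLD=2356435919/8388608 → NEW=255, ERR=217340879/8388608
(2,4): OLD=14390308047/67108864 → NEW=255, ERR=-2722452273/67108864
(2,5): OLD=372345443605/2147483648 → NEW=255, ERR=-175262886635/2147483648
(2,6): OLD=4852091306467/34359738368 → NEW=255, ERR=-3909641977373/34359738368
(3,0): OLD=157380711/1048576 → NEW=255, ERR=-110006169/1048576
(3,1): OLD=1430632891/8388608 → NEW=255, ERR=-708462149/8388608
(3,2): OLD=11716328849/67108864 → NEW=255, ERR=-5396431471/67108864
(3,3): OLD=50217741279/268435456 → NEW=255, ERR=-18233300001/268435456
(3,4): OLD=5563616405607/34359738368 → NEW=255, ERR=-3198116878233/34359738368
(3,5): OLD=28560978659973/274877906944 → NEW=0, ERR=28560978659973/274877906944
(3,6): OLD=878726591700891/4398046511104 → NEW=255, ERR=-242775268630629/4398046511104
(4,0): OLD=19646823753/134217728 → NEW=255, ERR=-14578696887/134217728
(4,1): OLD=243636853845/2147483648 → NEW=0, ERR=243636853845/2147483648
(4,2): OLD=7129370843355/34359738368 → NEW=255, ERR=-1632362440485/34359738368
(4,3): OLD=44670698560345/274877906944 → NEW=255, ERR=-25423167710375/274877906944
(4,4): OLD=309372128671115/2199023255552 → NEW=255, ERR=-251378801494645/2199023255552
(4,5): OLD=11772007885277563/70368744177664 → NEW=255, ERR=-6172021880026757/70368744177664
(4,6): OLD=208146014087489485/1125899906842624 → NEW=255, ERR=-78958462157379635/1125899906842624
Output grid:
  Row 0: #######  (0 black, running=0)
  Row 1: #.#.#.#  (3 black, running=3)
  Row 2: ##.####  (1 black, running=4)
  Row 3: #####.#  (1 black, running=5)
  Row 4: #.#####  (1 black, running=6)

Answer: 6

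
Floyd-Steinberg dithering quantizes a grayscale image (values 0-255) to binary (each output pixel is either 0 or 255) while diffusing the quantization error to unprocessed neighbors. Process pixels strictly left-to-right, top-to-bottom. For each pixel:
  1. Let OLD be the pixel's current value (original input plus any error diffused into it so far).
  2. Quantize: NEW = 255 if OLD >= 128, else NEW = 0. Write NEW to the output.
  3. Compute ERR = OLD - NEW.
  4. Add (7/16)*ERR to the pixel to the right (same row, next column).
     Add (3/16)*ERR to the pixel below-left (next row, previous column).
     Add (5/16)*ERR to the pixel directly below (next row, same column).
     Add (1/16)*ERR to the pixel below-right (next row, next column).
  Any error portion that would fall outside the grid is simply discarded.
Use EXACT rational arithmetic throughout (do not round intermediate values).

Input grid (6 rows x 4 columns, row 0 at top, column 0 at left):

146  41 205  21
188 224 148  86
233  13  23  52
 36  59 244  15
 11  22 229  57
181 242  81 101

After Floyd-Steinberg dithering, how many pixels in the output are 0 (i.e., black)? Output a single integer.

Answer: 14

Derivation:
(0,0): OLD=146 → NEW=255, ERR=-109
(0,1): OLD=-107/16 → NEW=0, ERR=-107/16
(0,2): OLD=51731/256 → NEW=255, ERR=-13549/256
(0,3): OLD=-8827/4096 → NEW=0, ERR=-8827/4096
(1,0): OLD=39087/256 → NEW=255, ERR=-26193/256
(1,1): OLD=328521/2048 → NEW=255, ERR=-193719/2048
(1,2): OLD=5849469/65536 → NEW=0, ERR=5849469/65536
(1,3): OLD=126949115/1048576 → NEW=0, ERR=126949115/1048576
(2,0): OLD=6006067/32768 → NEW=255, ERR=-2349773/32768
(2,1): OLD=-39417375/1048576 → NEW=0, ERR=-39417375/1048576
(2,2): OLD=107446885/2097152 → NEW=0, ERR=107446885/2097152
(2,3): OLD=3953632817/33554432 → NEW=0, ERR=3953632817/33554432
(3,0): OLD=109763971/16777216 → NEW=0, ERR=109763971/16777216
(3,1): OLD=14828291165/268435456 → NEW=0, ERR=14828291165/268435456
(3,2): OLD=1305332404387/4294967296 → NEW=255, ERR=210115743907/4294967296
(3,3): OLD=5251978581749/68719476736 → NEW=0, ERR=5251978581749/68719476736
(4,0): OLD=100510631431/4294967296 → NEW=0, ERR=100510631431/4294967296
(4,1): OLD=2030056504853/34359738368 → NEW=0, ERR=2030056504853/34359738368
(4,2): OLD=316570191624693/1099511627776 → NEW=255, ERR=36194726541813/1099511627776
(4,3): OLD=1730065607304515/17592186044416 → NEW=0, ERR=1730065607304515/17592186044416
(5,0): OLD=109616397085527/549755813888 → NEW=255, ERR=-30571335455913/549755813888
(5,1): OLD=4288434268414145/17592186044416 → NEW=255, ERR=-197573172911935/17592186044416
(5,2): OLD=954425774341341/8796093022208 → NEW=0, ERR=954425774341341/8796093022208
(5,3): OLD=51020377149746613/281474976710656 → NEW=255, ERR=-20755741911470667/281474976710656
Output grid:
  Row 0: #.#.  (2 black, running=2)
  Row 1: ##..  (2 black, running=4)
  Row 2: #...  (3 black, running=7)
  Row 3: ..#.  (3 black, running=10)
  Row 4: ..#.  (3 black, running=13)
  Row 5: ##.#  (1 black, running=14)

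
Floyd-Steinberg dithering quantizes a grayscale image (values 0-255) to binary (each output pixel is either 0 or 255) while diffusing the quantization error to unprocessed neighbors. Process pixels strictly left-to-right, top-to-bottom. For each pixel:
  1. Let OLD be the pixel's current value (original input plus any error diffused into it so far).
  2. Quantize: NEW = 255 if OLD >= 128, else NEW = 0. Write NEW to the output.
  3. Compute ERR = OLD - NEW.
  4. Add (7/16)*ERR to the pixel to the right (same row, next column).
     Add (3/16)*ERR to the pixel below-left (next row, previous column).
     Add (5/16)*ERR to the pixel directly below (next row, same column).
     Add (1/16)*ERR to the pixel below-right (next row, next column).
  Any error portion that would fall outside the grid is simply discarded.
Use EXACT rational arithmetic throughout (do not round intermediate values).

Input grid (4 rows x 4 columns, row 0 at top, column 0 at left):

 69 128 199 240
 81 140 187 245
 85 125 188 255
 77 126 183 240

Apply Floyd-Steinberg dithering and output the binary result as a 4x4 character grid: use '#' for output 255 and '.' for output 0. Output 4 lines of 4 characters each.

Answer: .###
.#.#
.###
..##

Derivation:
(0,0): OLD=69 → NEW=0, ERR=69
(0,1): OLD=2531/16 → NEW=255, ERR=-1549/16
(0,2): OLD=40101/256 → NEW=255, ERR=-25179/256
(0,3): OLD=806787/4096 → NEW=255, ERR=-237693/4096
(1,0): OLD=21609/256 → NEW=0, ERR=21609/256
(1,1): OLD=271455/2048 → NEW=255, ERR=-250785/2048
(1,2): OLD=5620299/65536 → NEW=0, ERR=5620299/65536
(1,3): OLD=270781949/1048576 → NEW=255, ERR=3395069/1048576
(2,0): OLD=2897285/32768 → NEW=0, ERR=2897285/32768
(2,1): OLD=153901191/1048576 → NEW=255, ERR=-113485689/1048576
(2,2): OLD=336390499/2097152 → NEW=255, ERR=-198383261/2097152
(2,3): OLD=7381497591/33554432 → NEW=255, ERR=-1174882569/33554432
(3,0): OLD=1414954165/16777216 → NEW=0, ERR=1414954165/16777216
(3,1): OLD=31370903147/268435456 → NEW=0, ERR=31370903147/268435456
(3,2): OLD=821360532117/4294967296 → NEW=255, ERR=-273856128363/4294967296
(3,3): OLD=13417467755411/68719476736 → NEW=255, ERR=-4105998812269/68719476736
Row 0: .###
Row 1: .#.#
Row 2: .###
Row 3: ..##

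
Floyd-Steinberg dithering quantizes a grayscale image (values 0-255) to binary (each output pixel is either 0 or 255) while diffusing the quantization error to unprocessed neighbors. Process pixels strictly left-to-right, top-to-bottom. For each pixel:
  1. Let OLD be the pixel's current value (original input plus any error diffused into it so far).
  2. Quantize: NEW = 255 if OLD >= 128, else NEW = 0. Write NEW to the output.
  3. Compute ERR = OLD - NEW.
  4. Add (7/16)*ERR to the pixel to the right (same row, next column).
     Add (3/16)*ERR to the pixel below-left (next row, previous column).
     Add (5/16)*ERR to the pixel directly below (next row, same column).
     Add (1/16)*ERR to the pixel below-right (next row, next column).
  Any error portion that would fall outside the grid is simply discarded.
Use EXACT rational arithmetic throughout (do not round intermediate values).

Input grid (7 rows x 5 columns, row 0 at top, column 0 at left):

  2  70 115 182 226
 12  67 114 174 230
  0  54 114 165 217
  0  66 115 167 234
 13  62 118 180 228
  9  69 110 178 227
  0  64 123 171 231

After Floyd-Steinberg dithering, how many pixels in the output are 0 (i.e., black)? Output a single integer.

(0,0): OLD=2 → NEW=0, ERR=2
(0,1): OLD=567/8 → NEW=0, ERR=567/8
(0,2): OLD=18689/128 → NEW=255, ERR=-13951/128
(0,3): OLD=275079/2048 → NEW=255, ERR=-247161/2048
(0,4): OLD=5675441/32768 → NEW=255, ERR=-2680399/32768
(1,0): OLD=3317/128 → NEW=0, ERR=3317/128
(1,1): OLD=82099/1024 → NEW=0, ERR=82099/1024
(1,2): OLD=3172527/32768 → NEW=0, ERR=3172527/32768
(1,3): OLD=20512067/131072 → NEW=255, ERR=-12911293/131072
(1,4): OLD=322539625/2097152 → NEW=255, ERR=-212234135/2097152
(2,0): OLD=378977/16384 → NEW=0, ERR=378977/16384
(2,1): OLD=57119803/524288 → NEW=0, ERR=57119803/524288
(2,2): OLD=1497041265/8388608 → NEW=255, ERR=-642053775/8388608
(2,3): OLD=11785292227/134217728 → NEW=0, ERR=11785292227/134217728
(2,4): OLD=467364909973/2147483648 → NEW=255, ERR=-80243420267/2147483648
(3,0): OLD=231995729/8388608 → NEW=0, ERR=231995729/8388608
(3,1): OLD=6659899645/67108864 → NEW=0, ERR=6659899645/67108864
(3,2): OLD=338813458799/2147483648 → NEW=255, ERR=-208794871441/2147483648
(3,3): OLD=601779944791/4294967296 → NEW=255, ERR=-493436715689/4294967296
(3,4): OLD=12200995694995/68719476736 → NEW=255, ERR=-5322470872685/68719476736
(4,0): OLD=43218171807/1073741824 → NEW=0, ERR=43218171807/1073741824
(4,1): OLD=3233948419615/34359738368 → NEW=0, ERR=3233948419615/34359738368
(4,2): OLD=62372622702513/549755813888 → NEW=0, ERR=62372622702513/549755813888
(4,3): OLD=1522914816840735/8796093022208 → NEW=255, ERR=-720088903822305/8796093022208
(4,4): OLD=22630585266009177/140737488355328 → NEW=255, ERR=-13257474264599463/140737488355328
(5,0): OLD=21564555072957/549755813888 → NEW=0, ERR=21564555072957/549755813888
(5,1): OLD=612921874842487/4398046511104 → NEW=255, ERR=-508579985489033/4398046511104
(5,2): OLD=12018437822395183/140737488355328 → NEW=0, ERR=12018437822395183/140737488355328
(5,3): OLD=100884321976250241/562949953421312 → NEW=255, ERR=-42667916146184319/562949953421312
(5,4): OLD=1434723642666298171/9007199254740992 → NEW=255, ERR=-862112167292654789/9007199254740992
(6,0): OLD=-663157753548819/70368744177664 → NEW=0, ERR=-663157753548819/70368744177664
(6,1): OLD=95034021413789667/2251799813685248 → NEW=0, ERR=95034021413789667/2251799813685248
(6,2): OLD=5285847262696113649/36028797018963968 → NEW=255, ERR=-3901495977139698191/36028797018963968
(6,3): OLD=50341957712149856411/576460752303423488 → NEW=0, ERR=50341957712149856411/576460752303423488
(6,4): OLD=2163424804831159931389/9223372036854775808 → NEW=255, ERR=-188535064566807899651/9223372036854775808
Output grid:
  Row 0: ..###  (2 black, running=2)
  Row 1: ...##  (3 black, running=5)
  Row 2: ..#.#  (3 black, running=8)
  Row 3: ..###  (2 black, running=10)
  Row 4: ...##  (3 black, running=13)
  Row 5: .#.##  (2 black, running=15)
  Row 6: ..#.#  (3 black, running=18)

Answer: 18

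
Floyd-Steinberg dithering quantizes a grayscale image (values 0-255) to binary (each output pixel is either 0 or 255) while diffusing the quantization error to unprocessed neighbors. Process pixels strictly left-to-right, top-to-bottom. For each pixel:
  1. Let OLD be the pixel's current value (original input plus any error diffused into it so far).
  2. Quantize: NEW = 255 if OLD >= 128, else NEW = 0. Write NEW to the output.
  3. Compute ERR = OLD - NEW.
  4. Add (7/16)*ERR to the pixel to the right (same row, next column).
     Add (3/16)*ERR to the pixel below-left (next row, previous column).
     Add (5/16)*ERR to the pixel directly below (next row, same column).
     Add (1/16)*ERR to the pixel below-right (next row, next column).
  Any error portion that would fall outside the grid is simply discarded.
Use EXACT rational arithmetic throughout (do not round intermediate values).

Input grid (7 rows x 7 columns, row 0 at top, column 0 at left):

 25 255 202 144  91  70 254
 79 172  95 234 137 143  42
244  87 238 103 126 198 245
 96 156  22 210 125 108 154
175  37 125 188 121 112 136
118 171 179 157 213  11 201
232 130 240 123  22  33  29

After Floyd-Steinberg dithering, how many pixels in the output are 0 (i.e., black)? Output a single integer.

(0,0): OLD=25 → NEW=0, ERR=25
(0,1): OLD=4255/16 → NEW=255, ERR=175/16
(0,2): OLD=52937/256 → NEW=255, ERR=-12343/256
(0,3): OLD=503423/4096 → NEW=0, ERR=503423/4096
(0,4): OLD=9487737/65536 → NEW=255, ERR=-7223943/65536
(0,5): OLD=22832719/1048576 → NEW=0, ERR=22832719/1048576
(0,6): OLD=4421241897/16777216 → NEW=255, ERR=143051817/16777216
(1,0): OLD=22749/256 → NEW=0, ERR=22749/256
(1,1): OLD=423563/2048 → NEW=255, ERR=-98677/2048
(1,2): OLD=5412071/65536 → NEW=0, ERR=5412071/65536
(1,3): OLD=74673371/262144 → NEW=255, ERR=7826651/262144
(1,4): OLD=2137083825/16777216 → NEW=0, ERR=2137083825/16777216
(1,5): OLD=26876150273/134217728 → NEW=255, ERR=-7349370367/134217728
(1,6): OLD=47393381359/2147483648 → NEW=0, ERR=47393381359/2147483648
(2,0): OLD=8609321/32768 → NEW=255, ERR=253481/32768
(2,1): OLD=101046483/1048576 → NEW=0, ERR=101046483/1048576
(2,2): OLD=5176665657/16777216 → NEW=255, ERR=898475577/16777216
(2,3): OLD=22119725489/134217728 → NEW=255, ERR=-12105795151/134217728
(2,4): OLD=126642430401/1073741824 → NEW=0, ERR=126642430401/1073741824
(2,5): OLD=8403999466795/34359738368 → NEW=255, ERR=-357733817045/34359738368
(2,6): OLD=134096069378013/549755813888 → NEW=255, ERR=-6091663163427/549755813888
(3,0): OLD=1954309145/16777216 → NEW=0, ERR=1954309145/16777216
(3,1): OLD=33232511397/134217728 → NEW=255, ERR=-993009243/134217728
(3,2): OLD=26424581503/1073741824 → NEW=0, ERR=26424581503/1073741824
(3,3): OLD=936485630313/4294967296 → NEW=255, ERR=-158731030167/4294967296
(3,4): OLD=75921042901017/549755813888 → NEW=255, ERR=-64266689640423/549755813888
(3,5): OLD=259029224213467/4398046511104 → NEW=0, ERR=259029224213467/4398046511104
(3,6): OLD=12360534717735685/70368744177664 → NEW=255, ERR=-5583495047568635/70368744177664
(4,0): OLD=451002976471/2147483648 → NEW=255, ERR=-96605353769/2147483648
(4,1): OLD=924331163371/34359738368 → NEW=0, ERR=924331163371/34359738368
(4,2): OLD=75353972829861/549755813888 → NEW=255, ERR=-64833759711579/549755813888
(4,3): OLD=459485313847719/4398046511104 → NEW=0, ERR=459485313847719/4398046511104
(4,4): OLD=4887447377281925/35184372088832 → NEW=255, ERR=-4084567505370235/35184372088832
(4,5): OLD=64662561011587909/1125899906842624 → NEW=0, ERR=64662561011587909/1125899906842624
(4,6): OLD=2522228001963821939/18014398509481984 → NEW=255, ERR=-2071443617954083981/18014398509481984
(5,0): OLD=59915751227377/549755813888 → NEW=0, ERR=59915751227377/549755813888
(5,1): OLD=889128204379643/4398046511104 → NEW=255, ERR=-232373655951877/4398046511104
(5,2): OLD=4936404779065101/35184372088832 → NEW=255, ERR=-4035610103587059/35184372088832
(5,3): OLD=31055110689146785/281474976710656 → NEW=0, ERR=31055110689146785/281474976710656
(5,4): OLD=4364695104336314763/18014398509481984 → NEW=255, ERR=-228976515581591157/18014398509481984
(5,5): OLD=-782463003543544229/144115188075855872 → NEW=0, ERR=-782463003543544229/144115188075855872
(5,6): OLD=383416266918467567861/2305843009213693952 → NEW=255, ERR=-204573700431024389899/2305843009213693952
(6,0): OLD=18025057730457497/70368744177664 → NEW=255, ERR=81027965153177/70368744177664
(6,1): OLD=111799846705045101/1125899906842624 → NEW=0, ERR=111799846705045101/1125899906842624
(6,2): OLD=4773530624983143335/18014398509481984 → NEW=255, ERR=179859005065237415/18014398509481984
(6,3): OLD=21947911401431414969/144115188075855872 → NEW=255, ERR=-14801461557911832391/144115188075855872
(6,4): OLD=-6060989707966585605/288230376151711744 → NEW=0, ERR=-6060989707966585605/288230376151711744
(6,5): OLD=172442549647701236663/36893488147419103232 → NEW=0, ERR=172442549647701236663/36893488147419103232
(6,6): OLD=1759469784547274041745/590295810358705651712 → NEW=0, ERR=1759469784547274041745/590295810358705651712
Output grid:
  Row 0: .##.#.#  (3 black, running=3)
  Row 1: .#.#.#.  (4 black, running=7)
  Row 2: #.##.##  (2 black, running=9)
  Row 3: .#.##.#  (3 black, running=12)
  Row 4: #.#.#.#  (3 black, running=15)
  Row 5: .##.#.#  (3 black, running=18)
  Row 6: #.##...  (4 black, running=22)

Answer: 22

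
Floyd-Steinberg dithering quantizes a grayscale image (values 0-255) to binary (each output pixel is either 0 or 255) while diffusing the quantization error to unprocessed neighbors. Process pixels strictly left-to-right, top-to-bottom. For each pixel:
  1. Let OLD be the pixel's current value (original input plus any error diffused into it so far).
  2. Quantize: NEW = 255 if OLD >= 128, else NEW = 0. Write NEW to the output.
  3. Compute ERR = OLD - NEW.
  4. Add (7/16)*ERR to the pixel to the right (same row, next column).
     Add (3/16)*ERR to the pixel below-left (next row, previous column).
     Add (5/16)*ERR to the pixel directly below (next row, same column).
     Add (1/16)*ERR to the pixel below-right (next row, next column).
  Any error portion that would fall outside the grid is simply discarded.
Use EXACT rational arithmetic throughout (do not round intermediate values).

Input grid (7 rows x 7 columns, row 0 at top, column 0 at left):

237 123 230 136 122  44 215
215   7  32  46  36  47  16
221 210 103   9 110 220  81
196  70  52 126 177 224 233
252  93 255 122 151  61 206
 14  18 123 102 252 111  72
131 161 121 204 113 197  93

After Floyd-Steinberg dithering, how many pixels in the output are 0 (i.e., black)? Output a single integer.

(0,0): OLD=237 → NEW=255, ERR=-18
(0,1): OLD=921/8 → NEW=0, ERR=921/8
(0,2): OLD=35887/128 → NEW=255, ERR=3247/128
(0,3): OLD=301257/2048 → NEW=255, ERR=-220983/2048
(0,4): OLD=2450815/32768 → NEW=0, ERR=2450815/32768
(0,5): OLD=40224377/524288 → NEW=0, ERR=40224377/524288
(0,6): OLD=2085121359/8388608 → NEW=255, ERR=-53973681/8388608
(1,0): OLD=29563/128 → NEW=255, ERR=-3077/128
(1,1): OLD=36957/1024 → NEW=0, ERR=36957/1024
(1,2): OLD=1398561/32768 → NEW=0, ERR=1398561/32768
(1,3): OLD=6103053/131072 → NEW=0, ERR=6103053/131072
(1,4): OLD=733042055/8388608 → NEW=0, ERR=733042055/8388608
(1,5): OLD=7561482679/67108864 → NEW=0, ERR=7561482679/67108864
(1,6): OLD=73100020953/1073741824 → NEW=0, ERR=73100020953/1073741824
(2,0): OLD=3608655/16384 → NEW=255, ERR=-569265/16384
(2,1): OLD=111451861/524288 → NEW=255, ERR=-22241579/524288
(2,2): OLD=912379071/8388608 → NEW=0, ERR=912379071/8388608
(2,3): OLD=6052373895/67108864 → NEW=0, ERR=6052373895/67108864
(2,4): OLD=107804555639/536870912 → NEW=255, ERR=-29097526921/536870912
(2,5): OLD=4290253903805/17179869184 → NEW=255, ERR=-90612738115/17179869184
(2,6): OLD=29414562537723/274877906944 → NEW=0, ERR=29414562537723/274877906944
(3,0): OLD=1486360031/8388608 → NEW=255, ERR=-652735009/8388608
(3,1): OLD=2746221555/67108864 → NEW=0, ERR=2746221555/67108864
(3,2): OLD=63431744073/536870912 → NEW=0, ERR=63431744073/536870912
(3,3): OLD=434887150671/2147483648 → NEW=255, ERR=-112721179569/2147483648
(3,4): OLD=38962968668639/274877906944 → NEW=255, ERR=-31130897602081/274877906944
(3,5): OLD=416671435026573/2199023255552 → NEW=255, ERR=-144079495139187/2199023255552
(3,6): OLD=8354386301753747/35184372088832 → NEW=255, ERR=-617628580898413/35184372088832
(4,0): OLD=252712203953/1073741824 → NEW=255, ERR=-21091961167/1073741824
(4,1): OLD=1966822213629/17179869184 → NEW=0, ERR=1966822213629/17179869184
(4,2): OLD=92008425226227/274877906944 → NEW=255, ERR=21914558955507/274877906944
(4,3): OLD=278453196139105/2199023255552 → NEW=0, ERR=278453196139105/2199023255552
(4,4): OLD=2734555840503955/17592186044416 → NEW=255, ERR=-1751451600822125/17592186044416
(4,5): OLD=-7544375499706285/562949953421312 → NEW=0, ERR=-7544375499706285/562949953421312
(4,6): OLD=1716377780751195445/9007199254740992 → NEW=255, ERR=-580458029207757515/9007199254740992
(5,0): OLD=8061400444743/274877906944 → NEW=0, ERR=8061400444743/274877906944
(5,1): OLD=176642276105581/2199023255552 → NEW=0, ERR=176642276105581/2199023255552
(5,2): OLD=3763934444823755/17592186044416 → NEW=255, ERR=-722072996502325/17592186044416
(5,3): OLD=15471120732610455/140737488355328 → NEW=0, ERR=15471120732610455/140737488355328
(5,4): OLD=2471424228288774749/9007199254740992 → NEW=255, ERR=174588418329821789/9007199254740992
(5,5): OLD=6988618728754025485/72057594037927936 → NEW=0, ERR=6988618728754025485/72057594037927936
(5,6): OLD=107746678200698455587/1152921504606846976 → NEW=0, ERR=107746678200698455587/1152921504606846976
(6,0): OLD=5461535589743455/35184372088832 → NEW=255, ERR=-3510479292908705/35184372088832
(6,1): OLD=76892390816829931/562949953421312 → NEW=255, ERR=-66659847305604629/562949953421312
(6,2): OLD=738594370718409825/9007199254740992 → NEW=0, ERR=738594370718409825/9007199254740992
(6,3): OLD=19837240738859543615/72057594037927936 → NEW=255, ERR=1462554259187919935/72057594037927936
(6,4): OLD=22048577071180081101/144115188075855872 → NEW=255, ERR=-14700795888163166259/144115188075855872
(6,5): OLD=3715440863232278952401/18446744073709551616 → NEW=255, ERR=-988478875563656709679/18446744073709551616
(6,6): OLD=30938223703351122807975/295147905179352825856 → NEW=0, ERR=30938223703351122807975/295147905179352825856
Output grid:
  Row 0: #.##..#  (3 black, running=3)
  Row 1: #......  (6 black, running=9)
  Row 2: ##..##.  (3 black, running=12)
  Row 3: #..####  (2 black, running=14)
  Row 4: #.#.#.#  (3 black, running=17)
  Row 5: ..#.#..  (5 black, running=22)
  Row 6: ##.###.  (2 black, running=24)

Answer: 24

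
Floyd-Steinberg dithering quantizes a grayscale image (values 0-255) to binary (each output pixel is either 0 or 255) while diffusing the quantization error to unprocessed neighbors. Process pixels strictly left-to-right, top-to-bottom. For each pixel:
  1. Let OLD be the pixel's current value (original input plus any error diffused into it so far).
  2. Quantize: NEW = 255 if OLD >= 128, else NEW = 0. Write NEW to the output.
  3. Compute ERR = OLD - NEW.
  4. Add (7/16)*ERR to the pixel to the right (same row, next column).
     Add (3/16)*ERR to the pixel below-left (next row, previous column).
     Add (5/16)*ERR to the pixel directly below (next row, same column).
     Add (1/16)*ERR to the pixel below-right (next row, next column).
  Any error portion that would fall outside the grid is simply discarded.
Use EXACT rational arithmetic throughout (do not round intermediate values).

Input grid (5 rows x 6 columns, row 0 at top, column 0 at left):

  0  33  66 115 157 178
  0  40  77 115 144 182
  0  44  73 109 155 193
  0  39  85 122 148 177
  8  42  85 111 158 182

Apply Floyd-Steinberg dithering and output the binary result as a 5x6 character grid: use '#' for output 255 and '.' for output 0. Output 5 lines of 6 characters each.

Answer: ...#.#
...#.#
..#.##
...#.#
..#.##

Derivation:
(0,0): OLD=0 → NEW=0, ERR=0
(0,1): OLD=33 → NEW=0, ERR=33
(0,2): OLD=1287/16 → NEW=0, ERR=1287/16
(0,3): OLD=38449/256 → NEW=255, ERR=-26831/256
(0,4): OLD=455255/4096 → NEW=0, ERR=455255/4096
(0,5): OLD=14852193/65536 → NEW=255, ERR=-1859487/65536
(1,0): OLD=99/16 → NEW=0, ERR=99/16
(1,1): OLD=8717/128 → NEW=0, ERR=8717/128
(1,2): OLD=468345/4096 → NEW=0, ERR=468345/4096
(1,3): OLD=2590953/16384 → NEW=255, ERR=-1586967/16384
(1,4): OLD=130533071/1048576 → NEW=0, ERR=130533071/1048576
(1,5): OLD=3934971129/16777216 → NEW=255, ERR=-343218951/16777216
(2,0): OLD=30111/2048 → NEW=0, ERR=30111/2048
(2,1): OLD=6130237/65536 → NEW=0, ERR=6130237/65536
(2,2): OLD=142344807/1048576 → NEW=255, ERR=-125042073/1048576
(2,3): OLD=478544063/8388608 → NEW=0, ERR=478544063/8388608
(2,4): OLD=56095047181/268435456 → NEW=255, ERR=-12355994099/268435456
(2,5): OLD=748395679531/4294967296 → NEW=255, ERR=-346820980949/4294967296
(3,0): OLD=23208471/1048576 → NEW=0, ERR=23208471/1048576
(3,1): OLD=473740147/8388608 → NEW=0, ERR=473740147/8388608
(3,2): OLD=5971653757/67108864 → NEW=0, ERR=5971653757/67108864
(3,3): OLD=698680612403/4294967296 → NEW=255, ERR=-396536048077/4294967296
(3,4): OLD=2805401154939/34359738368 → NEW=0, ERR=2805401154939/34359738368
(3,5): OLD=101490180660117/549755813888 → NEW=255, ERR=-38697551881323/549755813888
(4,0): OLD=3423301105/134217728 → NEW=0, ERR=3423301105/134217728
(4,1): OLD=190857239541/2147483648 → NEW=0, ERR=190857239541/2147483648
(4,2): OLD=9477032889407/68719476736 → NEW=255, ERR=-8046433678273/68719476736
(4,3): OLD=56945251465867/1099511627776 → NEW=0, ERR=56945251465867/1099511627776
(4,4): OLD=3293347800473387/17592186044416 → NEW=255, ERR=-1192659640852693/17592186044416
(4,5): OLD=38124585365687629/281474976710656 → NEW=255, ERR=-33651533695529651/281474976710656
Row 0: ...#.#
Row 1: ...#.#
Row 2: ..#.##
Row 3: ...#.#
Row 4: ..#.##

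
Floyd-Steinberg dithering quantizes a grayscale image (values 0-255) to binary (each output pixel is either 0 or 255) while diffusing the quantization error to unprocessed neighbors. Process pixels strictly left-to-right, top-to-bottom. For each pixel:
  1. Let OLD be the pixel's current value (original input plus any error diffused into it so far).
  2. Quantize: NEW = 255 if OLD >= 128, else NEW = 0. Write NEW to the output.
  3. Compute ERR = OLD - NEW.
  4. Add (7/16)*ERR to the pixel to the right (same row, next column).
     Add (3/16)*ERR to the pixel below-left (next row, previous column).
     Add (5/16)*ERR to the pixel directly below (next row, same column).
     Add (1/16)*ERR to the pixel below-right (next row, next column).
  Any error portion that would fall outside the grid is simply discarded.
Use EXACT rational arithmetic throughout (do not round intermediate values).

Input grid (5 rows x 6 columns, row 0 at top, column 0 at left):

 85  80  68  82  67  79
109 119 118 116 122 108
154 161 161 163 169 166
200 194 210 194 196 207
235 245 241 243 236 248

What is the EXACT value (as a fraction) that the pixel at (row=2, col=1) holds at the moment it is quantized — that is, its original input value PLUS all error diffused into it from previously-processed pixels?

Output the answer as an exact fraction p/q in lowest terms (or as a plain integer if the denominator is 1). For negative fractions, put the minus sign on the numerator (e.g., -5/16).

Answer: 189483111/1048576

Derivation:
(0,0): OLD=85 → NEW=0, ERR=85
(0,1): OLD=1875/16 → NEW=0, ERR=1875/16
(0,2): OLD=30533/256 → NEW=0, ERR=30533/256
(0,3): OLD=549603/4096 → NEW=255, ERR=-494877/4096
(0,4): OLD=926773/65536 → NEW=0, ERR=926773/65536
(0,5): OLD=89324915/1048576 → NEW=0, ERR=89324915/1048576
(1,0): OLD=40329/256 → NEW=255, ERR=-24951/256
(1,1): OLD=288063/2048 → NEW=255, ERR=-234177/2048
(1,2): OLD=5892779/65536 → NEW=0, ERR=5892779/65536
(1,3): OLD=33472719/262144 → NEW=0, ERR=33472719/262144
(1,4): OLD=3199484557/16777216 → NEW=255, ERR=-1078705523/16777216
(1,5): OLD=28823337675/268435456 → NEW=0, ERR=28823337675/268435456
(2,0): OLD=3345701/32768 → NEW=0, ERR=3345701/32768
(2,1): OLD=189483111/1048576 → NEW=255, ERR=-77903769/1048576
Target (2,1): original=161, with diffused error = 189483111/1048576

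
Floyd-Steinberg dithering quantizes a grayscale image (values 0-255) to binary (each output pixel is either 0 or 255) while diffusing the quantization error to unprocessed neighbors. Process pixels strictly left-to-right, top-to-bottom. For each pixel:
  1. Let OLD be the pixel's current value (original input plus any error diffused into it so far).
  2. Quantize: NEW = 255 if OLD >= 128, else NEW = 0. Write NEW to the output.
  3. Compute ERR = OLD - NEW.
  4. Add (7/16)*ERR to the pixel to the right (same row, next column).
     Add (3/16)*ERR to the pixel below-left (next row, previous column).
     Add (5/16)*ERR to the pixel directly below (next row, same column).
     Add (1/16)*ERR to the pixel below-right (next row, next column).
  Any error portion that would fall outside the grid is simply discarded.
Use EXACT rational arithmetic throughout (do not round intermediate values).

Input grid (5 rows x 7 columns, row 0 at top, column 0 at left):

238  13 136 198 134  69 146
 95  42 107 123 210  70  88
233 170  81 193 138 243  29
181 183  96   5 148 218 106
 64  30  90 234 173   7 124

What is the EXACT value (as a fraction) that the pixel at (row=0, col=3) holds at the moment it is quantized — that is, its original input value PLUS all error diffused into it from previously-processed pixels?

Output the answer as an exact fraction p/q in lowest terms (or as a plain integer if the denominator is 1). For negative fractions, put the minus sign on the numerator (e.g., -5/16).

Answer: 602121/4096

Derivation:
(0,0): OLD=238 → NEW=255, ERR=-17
(0,1): OLD=89/16 → NEW=0, ERR=89/16
(0,2): OLD=35439/256 → NEW=255, ERR=-29841/256
(0,3): OLD=602121/4096 → NEW=255, ERR=-442359/4096
Target (0,3): original=198, with diffused error = 602121/4096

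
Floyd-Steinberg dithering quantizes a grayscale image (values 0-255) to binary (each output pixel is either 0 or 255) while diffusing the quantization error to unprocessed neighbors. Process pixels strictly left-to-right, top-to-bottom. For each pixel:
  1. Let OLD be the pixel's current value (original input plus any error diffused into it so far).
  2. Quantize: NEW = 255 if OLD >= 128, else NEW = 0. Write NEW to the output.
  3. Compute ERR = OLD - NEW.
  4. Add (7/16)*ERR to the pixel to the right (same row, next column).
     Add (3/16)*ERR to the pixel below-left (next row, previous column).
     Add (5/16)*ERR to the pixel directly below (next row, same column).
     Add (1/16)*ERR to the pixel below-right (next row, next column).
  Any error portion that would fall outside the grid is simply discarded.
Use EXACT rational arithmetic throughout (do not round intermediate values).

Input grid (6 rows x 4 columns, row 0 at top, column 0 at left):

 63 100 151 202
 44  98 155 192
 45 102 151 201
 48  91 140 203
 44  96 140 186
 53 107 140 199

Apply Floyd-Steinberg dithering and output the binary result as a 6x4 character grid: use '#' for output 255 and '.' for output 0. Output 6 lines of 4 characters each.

(0,0): OLD=63 → NEW=0, ERR=63
(0,1): OLD=2041/16 → NEW=0, ERR=2041/16
(0,2): OLD=52943/256 → NEW=255, ERR=-12337/256
(0,3): OLD=741033/4096 → NEW=255, ERR=-303447/4096
(1,0): OLD=22427/256 → NEW=0, ERR=22427/256
(1,1): OLD=350397/2048 → NEW=255, ERR=-171843/2048
(1,2): OLD=6377473/65536 → NEW=0, ERR=6377473/65536
(1,3): OLD=218534871/1048576 → NEW=255, ERR=-48852009/1048576
(2,0): OLD=1856111/32768 → NEW=0, ERR=1856111/32768
(2,1): OLD=130319157/1048576 → NEW=0, ERR=130319157/1048576
(2,2): OLD=465156489/2097152 → NEW=255, ERR=-69617271/2097152
(2,3): OLD=5972678981/33554432 → NEW=255, ERR=-2583701179/33554432
(3,0): OLD=1493241599/16777216 → NEW=0, ERR=1493241599/16777216
(3,1): OLD=44585364577/268435456 → NEW=255, ERR=-23865676703/268435456
(3,2): OLD=361033506975/4294967296 → NEW=0, ERR=361033506975/4294967296
(3,3): OLD=14681143400665/68719476736 → NEW=255, ERR=-2842323167015/68719476736
(4,0): OLD=236840858835/4294967296 → NEW=0, ERR=236840858835/4294967296
(4,1): OLD=3905536006265/34359738368 → NEW=0, ERR=3905536006265/34359738368
(4,2): OLD=222855229797337/1099511627776 → NEW=255, ERR=-57520235285543/1099511627776
(4,3): OLD=2734543681686975/17592186044416 → NEW=255, ERR=-1751463759639105/17592186044416
(5,0): OLD=50327300508259/549755813888 → NEW=0, ERR=50327300508259/549755813888
(5,1): OLD=3099902428875669/17592186044416 → NEW=255, ERR=-1386105012450411/17592186044416
(5,2): OLD=682730812055809/8796093022208 → NEW=0, ERR=682730812055809/8796093022208
(5,3): OLD=55894109171437657/281474976710656 → NEW=255, ERR=-15882009889779623/281474976710656
Row 0: ..##
Row 1: .#.#
Row 2: ..##
Row 3: .#.#
Row 4: ..##
Row 5: .#.#

Answer: ..##
.#.#
..##
.#.#
..##
.#.#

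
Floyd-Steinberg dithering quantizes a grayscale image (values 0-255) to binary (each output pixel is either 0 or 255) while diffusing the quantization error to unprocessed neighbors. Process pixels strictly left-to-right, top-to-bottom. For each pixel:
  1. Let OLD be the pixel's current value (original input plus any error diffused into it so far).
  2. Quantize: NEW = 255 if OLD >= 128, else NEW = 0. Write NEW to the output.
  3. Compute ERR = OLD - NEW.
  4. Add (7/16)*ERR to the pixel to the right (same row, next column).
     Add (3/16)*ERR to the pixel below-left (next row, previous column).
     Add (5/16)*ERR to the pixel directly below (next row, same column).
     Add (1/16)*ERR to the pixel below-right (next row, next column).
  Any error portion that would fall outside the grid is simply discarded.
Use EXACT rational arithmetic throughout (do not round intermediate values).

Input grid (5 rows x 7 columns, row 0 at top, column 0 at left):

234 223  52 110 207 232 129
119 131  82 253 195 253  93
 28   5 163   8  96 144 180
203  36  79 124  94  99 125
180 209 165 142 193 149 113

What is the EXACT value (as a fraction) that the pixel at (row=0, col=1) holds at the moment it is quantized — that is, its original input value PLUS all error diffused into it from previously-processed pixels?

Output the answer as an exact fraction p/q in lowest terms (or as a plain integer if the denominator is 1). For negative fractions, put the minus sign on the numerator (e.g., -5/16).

Answer: 3421/16

Derivation:
(0,0): OLD=234 → NEW=255, ERR=-21
(0,1): OLD=3421/16 → NEW=255, ERR=-659/16
Target (0,1): original=223, with diffused error = 3421/16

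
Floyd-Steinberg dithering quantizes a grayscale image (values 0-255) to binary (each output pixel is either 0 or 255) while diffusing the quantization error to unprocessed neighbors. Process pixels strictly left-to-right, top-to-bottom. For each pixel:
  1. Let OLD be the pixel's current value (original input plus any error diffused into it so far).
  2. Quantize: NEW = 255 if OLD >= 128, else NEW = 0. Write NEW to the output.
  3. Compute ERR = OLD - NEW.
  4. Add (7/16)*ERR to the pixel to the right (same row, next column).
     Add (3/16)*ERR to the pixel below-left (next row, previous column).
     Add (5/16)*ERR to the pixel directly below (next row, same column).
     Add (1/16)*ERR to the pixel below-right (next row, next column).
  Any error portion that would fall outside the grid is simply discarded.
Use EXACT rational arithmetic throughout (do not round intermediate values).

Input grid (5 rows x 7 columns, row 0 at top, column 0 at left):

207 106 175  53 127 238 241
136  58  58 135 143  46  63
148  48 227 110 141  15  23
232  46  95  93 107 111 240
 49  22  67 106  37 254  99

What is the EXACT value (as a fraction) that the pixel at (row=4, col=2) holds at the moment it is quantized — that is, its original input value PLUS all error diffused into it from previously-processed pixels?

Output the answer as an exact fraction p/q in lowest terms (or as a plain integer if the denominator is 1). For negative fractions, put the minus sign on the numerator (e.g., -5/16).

Answer: 3346897583783/34359738368

Derivation:
(0,0): OLD=207 → NEW=255, ERR=-48
(0,1): OLD=85 → NEW=0, ERR=85
(0,2): OLD=3395/16 → NEW=255, ERR=-685/16
(0,3): OLD=8773/256 → NEW=0, ERR=8773/256
(0,4): OLD=581603/4096 → NEW=255, ERR=-462877/4096
(0,5): OLD=12357429/65536 → NEW=255, ERR=-4354251/65536
(0,6): OLD=222227059/1048576 → NEW=255, ERR=-45159821/1048576
(1,0): OLD=2191/16 → NEW=255, ERR=-1889/16
(1,1): OLD=2801/128 → NEW=0, ERR=2801/128
(1,2): OLD=270061/4096 → NEW=0, ERR=270061/4096
(1,3): OLD=2468909/16384 → NEW=255, ERR=-1709011/16384
(1,4): OLD=54247035/1048576 → NEW=0, ERR=54247035/1048576
(1,5): OLD=274582563/8388608 → NEW=0, ERR=274582563/8388608
(1,6): OLD=8014057837/134217728 → NEW=0, ERR=8014057837/134217728
(2,0): OLD=235947/2048 → NEW=0, ERR=235947/2048
(2,1): OLD=7223745/65536 → NEW=0, ERR=7223745/65536
(2,2): OLD=291123827/1048576 → NEW=255, ERR=23736947/1048576
(2,3): OLD=848322795/8388608 → NEW=0, ERR=848322795/8388608
(2,4): OLD=13490787335/67108864 → NEW=255, ERR=-3621972985/67108864
(2,5): OLD=34457031961/2147483648 → NEW=0, ERR=34457031961/2147483648
(2,6): OLD=1742890969279/34359738368 → NEW=0, ERR=1742890969279/34359738368
(3,0): OLD=302692387/1048576 → NEW=255, ERR=35305507/1048576
(3,1): OLD=894402895/8388608 → NEW=0, ERR=894402895/8388608
(3,2): OLD=11715295025/67108864 → NEW=255, ERR=-5397465295/67108864
(3,3): OLD=21665472505/268435456 → NEW=0, ERR=21665472505/268435456
(3,4): OLD=4630784519459/34359738368 → NEW=255, ERR=-4130948764381/34359738368
(3,5): OLD=19118519643649/274877906944 → NEW=0, ERR=19118519643649/274877906944
(3,6): OLD=1263486939032671/4398046511104 → NEW=255, ERR=141985078701151/4398046511104
(4,0): OLD=10672097637/134217728 → NEW=0, ERR=10672097637/134217728
(4,1): OLD=165635868441/2147483648 → NEW=0, ERR=165635868441/2147483648
(4,2): OLD=3346897583783/34359738368 → NEW=0, ERR=3346897583783/34359738368
Target (4,2): original=67, with diffused error = 3346897583783/34359738368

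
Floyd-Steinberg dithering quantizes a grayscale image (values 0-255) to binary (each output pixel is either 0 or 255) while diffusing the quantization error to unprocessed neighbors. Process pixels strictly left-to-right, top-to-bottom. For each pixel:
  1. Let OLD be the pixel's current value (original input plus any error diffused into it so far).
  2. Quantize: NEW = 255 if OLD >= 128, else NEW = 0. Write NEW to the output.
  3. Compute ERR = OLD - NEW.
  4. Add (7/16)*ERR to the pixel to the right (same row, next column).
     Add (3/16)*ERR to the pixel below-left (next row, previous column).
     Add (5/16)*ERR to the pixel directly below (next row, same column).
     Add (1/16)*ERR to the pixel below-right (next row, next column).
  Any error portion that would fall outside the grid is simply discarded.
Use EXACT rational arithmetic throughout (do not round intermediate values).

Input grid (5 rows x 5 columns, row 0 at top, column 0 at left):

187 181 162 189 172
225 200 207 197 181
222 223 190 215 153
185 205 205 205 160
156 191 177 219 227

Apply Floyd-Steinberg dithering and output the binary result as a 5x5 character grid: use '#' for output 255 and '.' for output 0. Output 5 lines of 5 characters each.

Answer: ##.##
####.
##.##
####.
.#.##

Derivation:
(0,0): OLD=187 → NEW=255, ERR=-68
(0,1): OLD=605/4 → NEW=255, ERR=-415/4
(0,2): OLD=7463/64 → NEW=0, ERR=7463/64
(0,3): OLD=245777/1024 → NEW=255, ERR=-15343/1024
(0,4): OLD=2710647/16384 → NEW=255, ERR=-1467273/16384
(1,0): OLD=11795/64 → NEW=255, ERR=-4525/64
(1,1): OLD=78981/512 → NEW=255, ERR=-51579/512
(1,2): OLD=3114153/16384 → NEW=255, ERR=-1063767/16384
(1,3): OLD=10119317/65536 → NEW=255, ERR=-6592363/65536
(1,4): OLD=113318303/1048576 → NEW=0, ERR=113318303/1048576
(2,0): OLD=1482887/8192 → NEW=255, ERR=-606073/8192
(2,1): OLD=37370749/262144 → NEW=255, ERR=-29475971/262144
(2,2): OLD=399967799/4194304 → NEW=0, ERR=399967799/4194304
(2,3): OLD=16206119477/67108864 → NEW=255, ERR=-906640843/67108864
(2,4): OLD=187447290419/1073741824 → NEW=255, ERR=-86356874701/1073741824
(3,0): OLD=590546647/4194304 → NEW=255, ERR=-479000873/4194304
(3,1): OLD=4467913675/33554432 → NEW=255, ERR=-4088466485/33554432
(3,2): OLD=184610195945/1073741824 → NEW=255, ERR=-89193969175/1073741824
(3,3): OLD=333538157937/2147483648 → NEW=255, ERR=-214070172303/2147483648
(3,4): OLD=3106485678773/34359738368 → NEW=0, ERR=3106485678773/34359738368
(4,0): OLD=52326427897/536870912 → NEW=0, ERR=52326427897/536870912
(4,1): OLD=2969564236089/17179869184 → NEW=255, ERR=-1411302405831/17179869184
(4,2): OLD=24407776178679/274877906944 → NEW=0, ERR=24407776178679/274877906944
(4,3): OLD=1048743709090361/4398046511104 → NEW=255, ERR=-72758151241159/4398046511104
(4,4): OLD=17014132991179791/70368744177664 → NEW=255, ERR=-929896774124529/70368744177664
Row 0: ##.##
Row 1: ####.
Row 2: ##.##
Row 3: ####.
Row 4: .#.##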